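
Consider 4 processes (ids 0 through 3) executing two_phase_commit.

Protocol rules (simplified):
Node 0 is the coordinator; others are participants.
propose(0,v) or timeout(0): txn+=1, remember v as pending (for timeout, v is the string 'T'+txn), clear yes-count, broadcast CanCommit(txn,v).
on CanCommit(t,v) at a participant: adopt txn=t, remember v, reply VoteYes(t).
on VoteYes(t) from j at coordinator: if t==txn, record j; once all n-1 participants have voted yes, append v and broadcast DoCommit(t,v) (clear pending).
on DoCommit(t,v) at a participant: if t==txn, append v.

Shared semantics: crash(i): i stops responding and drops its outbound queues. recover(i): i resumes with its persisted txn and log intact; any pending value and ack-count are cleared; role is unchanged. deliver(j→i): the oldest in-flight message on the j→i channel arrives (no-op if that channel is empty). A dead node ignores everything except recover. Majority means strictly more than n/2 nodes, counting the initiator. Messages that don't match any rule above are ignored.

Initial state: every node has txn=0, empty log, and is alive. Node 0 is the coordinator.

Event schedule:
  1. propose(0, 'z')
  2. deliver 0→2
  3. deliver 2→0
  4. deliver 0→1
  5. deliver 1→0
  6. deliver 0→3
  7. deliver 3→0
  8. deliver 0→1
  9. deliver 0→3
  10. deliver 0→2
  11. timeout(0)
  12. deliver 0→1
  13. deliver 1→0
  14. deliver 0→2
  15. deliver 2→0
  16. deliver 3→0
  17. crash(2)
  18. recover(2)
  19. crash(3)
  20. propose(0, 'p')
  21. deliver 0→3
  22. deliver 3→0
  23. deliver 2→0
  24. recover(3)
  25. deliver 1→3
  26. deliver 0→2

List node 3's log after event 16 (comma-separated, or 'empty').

z

after 1 — propose(0,'z'): n0:coor/t1/[-]
after 2 — deliver 0→2: n2:part/t1/[-]
after 3 — deliver 2→0: ·
after 4 — deliver 0→1: n1:part/t1/[-]
after 5 — deliver 1→0: ·
after 6 — deliver 0→3: n3:part/t1/[-]
after 7 — deliver 3→0: n0:coor/t1/[z]
after 8 — deliver 0→1: n1:part/t1/[z]
after 9 — deliver 0→3: n3:part/t1/[z]
after 10 — deliver 0→2: n2:part/t1/[z]
after 11 — timeout(0): n0:coor/t2/[z]
after 12 — deliver 0→1: n1:part/t2/[z]
after 13 — deliver 1→0: ·
after 14 — deliver 0→2: n2:part/t2/[z]
after 15 — deliver 2→0: ·
after 16 — deliver 3→0: ·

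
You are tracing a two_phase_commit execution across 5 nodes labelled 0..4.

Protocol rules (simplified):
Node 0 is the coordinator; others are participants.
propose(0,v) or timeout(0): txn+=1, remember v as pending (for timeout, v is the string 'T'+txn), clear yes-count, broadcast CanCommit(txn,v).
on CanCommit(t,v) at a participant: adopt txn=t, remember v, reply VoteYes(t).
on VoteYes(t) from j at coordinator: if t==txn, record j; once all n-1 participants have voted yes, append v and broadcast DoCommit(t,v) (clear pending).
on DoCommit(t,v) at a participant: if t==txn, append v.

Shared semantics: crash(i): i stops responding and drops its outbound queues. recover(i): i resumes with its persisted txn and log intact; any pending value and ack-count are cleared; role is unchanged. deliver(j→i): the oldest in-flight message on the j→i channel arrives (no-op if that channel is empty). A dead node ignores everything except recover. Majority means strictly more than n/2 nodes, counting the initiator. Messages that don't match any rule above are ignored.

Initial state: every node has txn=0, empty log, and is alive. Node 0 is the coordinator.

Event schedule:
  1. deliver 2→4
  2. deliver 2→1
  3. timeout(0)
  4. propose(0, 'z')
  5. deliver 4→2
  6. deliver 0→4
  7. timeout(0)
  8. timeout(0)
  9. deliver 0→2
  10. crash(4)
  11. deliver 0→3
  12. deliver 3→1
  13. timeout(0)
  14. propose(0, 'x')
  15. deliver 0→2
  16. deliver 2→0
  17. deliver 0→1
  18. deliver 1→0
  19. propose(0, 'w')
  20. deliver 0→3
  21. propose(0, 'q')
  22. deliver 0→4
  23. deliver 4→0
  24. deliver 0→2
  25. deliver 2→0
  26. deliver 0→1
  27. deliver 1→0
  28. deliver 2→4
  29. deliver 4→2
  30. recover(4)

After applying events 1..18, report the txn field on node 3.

1

step 1 deliver 2→4: —
step 2 deliver 2→1: —
step 3 timeout(0): 0={coor,t=1,log=-}
step 4 propose(0,'z'): 0={coor,t=2,log=-}
step 5 deliver 4→2: —
step 6 deliver 0→4: 4={part,t=1,log=-}
step 7 timeout(0): 0={coor,t=3,log=-}
step 8 timeout(0): 0={coor,t=4,log=-}
step 9 deliver 0→2: 2={part,t=1,log=-}
step 10 crash(4): 4={✗part,t=1,log=-}
step 11 deliver 0→3: 3={part,t=1,log=-}
step 12 deliver 3→1: —
step 13 timeout(0): 0={coor,t=5,log=-}
step 14 propose(0,'x'): 0={coor,t=6,log=-}
step 15 deliver 0→2: 2={part,t=2,log=-}
step 16 deliver 2→0: —
step 17 deliver 0→1: 1={part,t=1,log=-}
step 18 deliver 1→0: —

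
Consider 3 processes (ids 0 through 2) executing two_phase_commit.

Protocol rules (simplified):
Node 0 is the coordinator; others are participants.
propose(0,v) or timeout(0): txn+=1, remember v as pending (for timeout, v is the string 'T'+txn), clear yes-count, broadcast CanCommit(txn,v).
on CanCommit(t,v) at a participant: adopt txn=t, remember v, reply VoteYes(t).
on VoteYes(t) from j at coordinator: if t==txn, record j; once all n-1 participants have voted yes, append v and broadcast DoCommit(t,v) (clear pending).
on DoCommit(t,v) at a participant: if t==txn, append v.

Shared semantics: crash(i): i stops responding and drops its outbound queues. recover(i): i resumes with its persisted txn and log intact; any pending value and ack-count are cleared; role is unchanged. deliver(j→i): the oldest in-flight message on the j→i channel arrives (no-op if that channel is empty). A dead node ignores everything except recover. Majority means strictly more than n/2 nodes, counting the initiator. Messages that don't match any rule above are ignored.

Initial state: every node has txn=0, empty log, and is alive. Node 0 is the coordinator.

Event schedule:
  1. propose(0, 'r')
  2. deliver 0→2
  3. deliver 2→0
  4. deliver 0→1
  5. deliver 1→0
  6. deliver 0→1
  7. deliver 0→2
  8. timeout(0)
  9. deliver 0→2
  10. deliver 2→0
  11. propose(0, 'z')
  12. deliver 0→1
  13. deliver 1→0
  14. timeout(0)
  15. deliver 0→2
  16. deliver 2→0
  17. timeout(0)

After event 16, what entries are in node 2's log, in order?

step 1 propose(0,'r'): 0={coor,t=1,log=-}
step 2 deliver 0→2: 2={part,t=1,log=-}
step 3 deliver 2→0: —
step 4 deliver 0→1: 1={part,t=1,log=-}
step 5 deliver 1→0: 0={coor,t=1,log=r}
step 6 deliver 0→1: 1={part,t=1,log=r}
step 7 deliver 0→2: 2={part,t=1,log=r}
step 8 timeout(0): 0={coor,t=2,log=r}
step 9 deliver 0→2: 2={part,t=2,log=r}
step 10 deliver 2→0: —
step 11 propose(0,'z'): 0={coor,t=3,log=r}
step 12 deliver 0→1: 1={part,t=2,log=r}
step 13 deliver 1→0: —
step 14 timeout(0): 0={coor,t=4,log=r}
step 15 deliver 0→2: 2={part,t=3,log=r}
step 16 deliver 2→0: —

r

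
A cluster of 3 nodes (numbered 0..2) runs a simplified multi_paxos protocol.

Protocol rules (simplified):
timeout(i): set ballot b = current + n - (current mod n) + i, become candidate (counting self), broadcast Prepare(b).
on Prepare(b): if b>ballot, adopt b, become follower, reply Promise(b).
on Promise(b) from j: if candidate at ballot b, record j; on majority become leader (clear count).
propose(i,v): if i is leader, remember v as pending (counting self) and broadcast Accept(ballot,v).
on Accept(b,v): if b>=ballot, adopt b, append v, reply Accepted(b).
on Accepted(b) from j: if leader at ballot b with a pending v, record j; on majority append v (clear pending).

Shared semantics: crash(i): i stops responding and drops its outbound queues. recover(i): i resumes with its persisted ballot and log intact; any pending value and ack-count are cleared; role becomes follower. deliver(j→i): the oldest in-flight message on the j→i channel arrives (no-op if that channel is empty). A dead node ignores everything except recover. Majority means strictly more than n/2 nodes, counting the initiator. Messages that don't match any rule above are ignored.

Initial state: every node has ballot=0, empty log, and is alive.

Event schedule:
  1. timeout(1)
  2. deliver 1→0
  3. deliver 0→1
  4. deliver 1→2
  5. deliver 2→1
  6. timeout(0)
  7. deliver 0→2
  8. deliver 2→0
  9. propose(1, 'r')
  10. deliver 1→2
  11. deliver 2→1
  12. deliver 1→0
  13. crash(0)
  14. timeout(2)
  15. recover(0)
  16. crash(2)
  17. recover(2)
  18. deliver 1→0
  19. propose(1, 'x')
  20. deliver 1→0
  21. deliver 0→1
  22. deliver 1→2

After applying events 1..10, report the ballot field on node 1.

[1] timeout(1) → N1(cand b4 [-])
[2] deliver 1→0 → N0(foll b4 [-])
[3] deliver 0→1 → N1(lead b4 [-])
[4] deliver 1→2 → N2(foll b4 [-])
[5] deliver 2→1 → ∅
[6] timeout(0) → N0(cand b6 [-])
[7] deliver 0→2 → N2(foll b6 [-])
[8] deliver 2→0 → N0(lead b6 [-])
[9] propose(1,'r') → ∅
[10] deliver 1→2 → ∅

4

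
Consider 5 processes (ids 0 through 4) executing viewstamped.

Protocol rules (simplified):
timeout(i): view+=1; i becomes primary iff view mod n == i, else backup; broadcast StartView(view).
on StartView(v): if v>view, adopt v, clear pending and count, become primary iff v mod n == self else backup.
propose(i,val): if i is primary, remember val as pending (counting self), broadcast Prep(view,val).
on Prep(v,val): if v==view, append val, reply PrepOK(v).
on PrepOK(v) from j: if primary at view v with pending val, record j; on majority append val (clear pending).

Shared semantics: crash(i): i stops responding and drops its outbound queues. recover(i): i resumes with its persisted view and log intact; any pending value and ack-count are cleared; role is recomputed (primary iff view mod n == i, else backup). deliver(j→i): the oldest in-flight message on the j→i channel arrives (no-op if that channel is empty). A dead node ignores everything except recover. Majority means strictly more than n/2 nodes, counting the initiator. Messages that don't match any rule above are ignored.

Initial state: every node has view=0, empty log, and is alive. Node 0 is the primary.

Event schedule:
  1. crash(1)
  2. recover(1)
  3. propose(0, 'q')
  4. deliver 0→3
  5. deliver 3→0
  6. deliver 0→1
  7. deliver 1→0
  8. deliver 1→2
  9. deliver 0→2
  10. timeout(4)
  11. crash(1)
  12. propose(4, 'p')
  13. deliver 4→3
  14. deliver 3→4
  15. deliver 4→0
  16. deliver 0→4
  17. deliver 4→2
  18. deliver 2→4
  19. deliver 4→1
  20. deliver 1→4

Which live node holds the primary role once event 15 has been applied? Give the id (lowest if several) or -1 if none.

-1

[1] crash(1) → N1(✗back v0 [-])
[2] recover(1) → N1(back v0 [-])
[3] propose(0,'q') → ∅
[4] deliver 0→3 → N3(back v0 [q])
[5] deliver 3→0 → ∅
[6] deliver 0→1 → N1(back v0 [q])
[7] deliver 1→0 → N0(prim v0 [q])
[8] deliver 1→2 → ∅
[9] deliver 0→2 → N2(back v0 [q])
[10] timeout(4) → N4(back v1 [-])
[11] crash(1) → N1(✗back v0 [q])
[12] propose(4,'p') → ∅
[13] deliver 4→3 → N3(back v1 [q])
[14] deliver 3→4 → ∅
[15] deliver 4→0 → N0(back v1 [q])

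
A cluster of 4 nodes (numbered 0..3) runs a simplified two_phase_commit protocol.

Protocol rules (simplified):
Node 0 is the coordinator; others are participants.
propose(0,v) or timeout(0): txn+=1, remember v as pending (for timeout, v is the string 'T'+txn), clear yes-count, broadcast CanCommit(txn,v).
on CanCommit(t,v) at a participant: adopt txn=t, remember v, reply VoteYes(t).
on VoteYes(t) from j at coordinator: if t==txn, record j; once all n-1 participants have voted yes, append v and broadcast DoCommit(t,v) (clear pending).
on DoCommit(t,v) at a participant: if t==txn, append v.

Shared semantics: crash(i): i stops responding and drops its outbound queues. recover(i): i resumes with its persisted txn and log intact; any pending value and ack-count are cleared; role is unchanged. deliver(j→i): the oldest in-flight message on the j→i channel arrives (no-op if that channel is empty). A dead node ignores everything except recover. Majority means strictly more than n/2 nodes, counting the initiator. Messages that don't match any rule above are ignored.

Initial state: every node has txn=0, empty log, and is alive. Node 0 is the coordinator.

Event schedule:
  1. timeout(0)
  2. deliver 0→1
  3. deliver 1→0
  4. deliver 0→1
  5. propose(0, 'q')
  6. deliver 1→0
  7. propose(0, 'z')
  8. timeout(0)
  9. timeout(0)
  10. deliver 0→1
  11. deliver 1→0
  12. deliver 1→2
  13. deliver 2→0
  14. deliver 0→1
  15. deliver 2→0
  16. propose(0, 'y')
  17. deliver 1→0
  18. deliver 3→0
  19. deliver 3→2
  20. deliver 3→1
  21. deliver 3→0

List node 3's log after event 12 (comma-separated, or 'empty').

empty

[1] timeout(0) → N0(coor t1 [-])
[2] deliver 0→1 → N1(part t1 [-])
[3] deliver 1→0 → ∅
[4] deliver 0→1 → ∅
[5] propose(0,'q') → N0(coor t2 [-])
[6] deliver 1→0 → ∅
[7] propose(0,'z') → N0(coor t3 [-])
[8] timeout(0) → N0(coor t4 [-])
[9] timeout(0) → N0(coor t5 [-])
[10] deliver 0→1 → N1(part t2 [-])
[11] deliver 1→0 → ∅
[12] deliver 1→2 → ∅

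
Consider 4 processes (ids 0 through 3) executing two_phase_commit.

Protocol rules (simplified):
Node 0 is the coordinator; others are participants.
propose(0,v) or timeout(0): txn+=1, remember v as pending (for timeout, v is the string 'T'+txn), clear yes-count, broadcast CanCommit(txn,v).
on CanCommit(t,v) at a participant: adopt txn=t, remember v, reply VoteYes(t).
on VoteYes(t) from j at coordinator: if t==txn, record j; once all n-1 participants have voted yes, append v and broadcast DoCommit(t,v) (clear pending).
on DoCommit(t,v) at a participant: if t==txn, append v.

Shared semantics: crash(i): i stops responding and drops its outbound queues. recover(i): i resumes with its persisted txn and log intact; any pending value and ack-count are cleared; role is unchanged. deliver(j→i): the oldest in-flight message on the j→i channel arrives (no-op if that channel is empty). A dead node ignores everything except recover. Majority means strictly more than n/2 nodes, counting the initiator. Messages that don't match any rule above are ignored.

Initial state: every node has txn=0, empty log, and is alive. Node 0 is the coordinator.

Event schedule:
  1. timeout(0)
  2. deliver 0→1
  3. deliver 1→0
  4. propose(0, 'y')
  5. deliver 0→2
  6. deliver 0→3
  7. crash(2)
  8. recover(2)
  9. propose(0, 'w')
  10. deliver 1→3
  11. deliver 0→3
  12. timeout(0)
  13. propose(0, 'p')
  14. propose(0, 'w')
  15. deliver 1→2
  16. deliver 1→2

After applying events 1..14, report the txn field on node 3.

2

[1] timeout(0) → N0(coor t1 [-])
[2] deliver 0→1 → N1(part t1 [-])
[3] deliver 1→0 → ∅
[4] propose(0,'y') → N0(coor t2 [-])
[5] deliver 0→2 → N2(part t1 [-])
[6] deliver 0→3 → N3(part t1 [-])
[7] crash(2) → N2(✗part t1 [-])
[8] recover(2) → N2(part t1 [-])
[9] propose(0,'w') → N0(coor t3 [-])
[10] deliver 1→3 → ∅
[11] deliver 0→3 → N3(part t2 [-])
[12] timeout(0) → N0(coor t4 [-])
[13] propose(0,'p') → N0(coor t5 [-])
[14] propose(0,'w') → N0(coor t6 [-])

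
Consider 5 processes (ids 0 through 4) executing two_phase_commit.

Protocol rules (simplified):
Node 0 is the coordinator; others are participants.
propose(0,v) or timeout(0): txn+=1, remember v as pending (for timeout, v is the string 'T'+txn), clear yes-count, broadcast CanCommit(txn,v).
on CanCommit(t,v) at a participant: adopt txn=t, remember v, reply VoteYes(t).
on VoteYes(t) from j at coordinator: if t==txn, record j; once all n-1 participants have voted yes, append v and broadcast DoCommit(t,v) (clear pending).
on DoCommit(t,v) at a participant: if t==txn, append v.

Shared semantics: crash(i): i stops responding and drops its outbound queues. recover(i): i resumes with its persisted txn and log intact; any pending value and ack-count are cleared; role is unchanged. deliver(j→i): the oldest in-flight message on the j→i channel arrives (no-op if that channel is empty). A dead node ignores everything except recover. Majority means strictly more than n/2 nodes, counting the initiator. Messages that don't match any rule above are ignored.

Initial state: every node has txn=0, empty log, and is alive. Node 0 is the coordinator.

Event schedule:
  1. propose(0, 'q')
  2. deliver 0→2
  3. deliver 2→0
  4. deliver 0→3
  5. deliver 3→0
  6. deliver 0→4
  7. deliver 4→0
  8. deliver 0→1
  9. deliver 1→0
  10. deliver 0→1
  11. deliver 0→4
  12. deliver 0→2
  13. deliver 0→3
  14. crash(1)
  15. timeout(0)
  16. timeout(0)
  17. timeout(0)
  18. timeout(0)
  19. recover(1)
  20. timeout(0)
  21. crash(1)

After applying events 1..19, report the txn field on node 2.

1

step 1 propose(0,'q'): 0={coor,t=1,log=-}
step 2 deliver 0→2: 2={part,t=1,log=-}
step 3 deliver 2→0: —
step 4 deliver 0→3: 3={part,t=1,log=-}
step 5 deliver 3→0: —
step 6 deliver 0→4: 4={part,t=1,log=-}
step 7 deliver 4→0: —
step 8 deliver 0→1: 1={part,t=1,log=-}
step 9 deliver 1→0: 0={coor,t=1,log=q}
step 10 deliver 0→1: 1={part,t=1,log=q}
step 11 deliver 0→4: 4={part,t=1,log=q}
step 12 deliver 0→2: 2={part,t=1,log=q}
step 13 deliver 0→3: 3={part,t=1,log=q}
step 14 crash(1): 1={✗part,t=1,log=q}
step 15 timeout(0): 0={coor,t=2,log=q}
step 16 timeout(0): 0={coor,t=3,log=q}
step 17 timeout(0): 0={coor,t=4,log=q}
step 18 timeout(0): 0={coor,t=5,log=q}
step 19 recover(1): 1={part,t=1,log=q}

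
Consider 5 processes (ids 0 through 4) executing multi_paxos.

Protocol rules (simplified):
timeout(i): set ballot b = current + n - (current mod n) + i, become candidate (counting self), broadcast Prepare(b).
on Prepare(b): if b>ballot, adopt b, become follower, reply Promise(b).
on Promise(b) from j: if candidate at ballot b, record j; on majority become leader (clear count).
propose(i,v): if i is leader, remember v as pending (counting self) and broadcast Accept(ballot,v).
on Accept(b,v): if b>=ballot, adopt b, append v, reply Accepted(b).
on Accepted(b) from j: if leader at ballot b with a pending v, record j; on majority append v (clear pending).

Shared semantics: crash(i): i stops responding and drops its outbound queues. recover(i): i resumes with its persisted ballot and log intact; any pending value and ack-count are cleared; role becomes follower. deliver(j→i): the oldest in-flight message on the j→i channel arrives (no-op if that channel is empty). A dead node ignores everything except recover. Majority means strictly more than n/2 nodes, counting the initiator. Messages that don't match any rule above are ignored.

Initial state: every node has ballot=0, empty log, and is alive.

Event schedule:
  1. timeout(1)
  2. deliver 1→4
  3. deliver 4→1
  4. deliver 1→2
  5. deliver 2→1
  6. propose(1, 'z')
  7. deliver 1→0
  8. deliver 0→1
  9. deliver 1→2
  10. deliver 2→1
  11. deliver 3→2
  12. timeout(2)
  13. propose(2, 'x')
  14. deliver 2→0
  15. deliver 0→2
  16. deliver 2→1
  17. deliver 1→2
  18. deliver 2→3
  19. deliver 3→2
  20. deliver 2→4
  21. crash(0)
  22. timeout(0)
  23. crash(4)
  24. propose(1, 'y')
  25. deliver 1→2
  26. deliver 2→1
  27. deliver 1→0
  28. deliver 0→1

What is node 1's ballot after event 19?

step 1 timeout(1): 1={cand,b=6,log=-}
step 2 deliver 1→4: 4={foll,b=6,log=-}
step 3 deliver 4→1: —
step 4 deliver 1→2: 2={foll,b=6,log=-}
step 5 deliver 2→1: 1={lead,b=6,log=-}
step 6 propose(1,'z'): —
step 7 deliver 1→0: 0={foll,b=6,log=-}
step 8 deliver 0→1: —
step 9 deliver 1→2: 2={foll,b=6,log=z}
step 10 deliver 2→1: —
step 11 deliver 3→2: —
step 12 timeout(2): 2={cand,b=12,log=z}
step 13 propose(2,'x'): —
step 14 deliver 2→0: 0={foll,b=12,log=-}
step 15 deliver 0→2: —
step 16 deliver 2→1: 1={foll,b=12,log=-}
step 17 deliver 1→2: 2={lead,b=12,log=z}
step 18 deliver 2→3: 3={foll,b=12,log=-}
step 19 deliver 3→2: —

12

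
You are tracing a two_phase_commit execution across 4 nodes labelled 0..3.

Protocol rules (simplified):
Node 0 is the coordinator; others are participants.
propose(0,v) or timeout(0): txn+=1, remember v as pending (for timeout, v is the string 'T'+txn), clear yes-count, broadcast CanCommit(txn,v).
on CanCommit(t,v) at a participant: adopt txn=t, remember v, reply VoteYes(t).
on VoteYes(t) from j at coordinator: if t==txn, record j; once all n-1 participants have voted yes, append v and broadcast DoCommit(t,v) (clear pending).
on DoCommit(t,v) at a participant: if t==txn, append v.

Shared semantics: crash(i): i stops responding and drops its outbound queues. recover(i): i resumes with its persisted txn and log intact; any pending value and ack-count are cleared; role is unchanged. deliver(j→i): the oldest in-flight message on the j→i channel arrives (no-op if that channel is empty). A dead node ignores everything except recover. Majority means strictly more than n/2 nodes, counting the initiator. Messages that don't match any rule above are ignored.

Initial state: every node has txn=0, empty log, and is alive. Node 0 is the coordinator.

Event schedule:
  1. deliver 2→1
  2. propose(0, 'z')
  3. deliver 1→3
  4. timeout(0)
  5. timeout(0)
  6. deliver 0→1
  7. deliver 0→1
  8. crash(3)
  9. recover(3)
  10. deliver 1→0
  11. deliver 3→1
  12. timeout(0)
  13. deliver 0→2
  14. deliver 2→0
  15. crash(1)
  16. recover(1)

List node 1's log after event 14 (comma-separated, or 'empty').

empty

[1] deliver 2→1 → ∅
[2] propose(0,'z') → N0(coor t1 [-])
[3] deliver 1→3 → ∅
[4] timeout(0) → N0(coor t2 [-])
[5] timeout(0) → N0(coor t3 [-])
[6] deliver 0→1 → N1(part t1 [-])
[7] deliver 0→1 → N1(part t2 [-])
[8] crash(3) → N3(✗part t0 [-])
[9] recover(3) → N3(part t0 [-])
[10] deliver 1→0 → ∅
[11] deliver 3→1 → ∅
[12] timeout(0) → N0(coor t4 [-])
[13] deliver 0→2 → N2(part t1 [-])
[14] deliver 2→0 → ∅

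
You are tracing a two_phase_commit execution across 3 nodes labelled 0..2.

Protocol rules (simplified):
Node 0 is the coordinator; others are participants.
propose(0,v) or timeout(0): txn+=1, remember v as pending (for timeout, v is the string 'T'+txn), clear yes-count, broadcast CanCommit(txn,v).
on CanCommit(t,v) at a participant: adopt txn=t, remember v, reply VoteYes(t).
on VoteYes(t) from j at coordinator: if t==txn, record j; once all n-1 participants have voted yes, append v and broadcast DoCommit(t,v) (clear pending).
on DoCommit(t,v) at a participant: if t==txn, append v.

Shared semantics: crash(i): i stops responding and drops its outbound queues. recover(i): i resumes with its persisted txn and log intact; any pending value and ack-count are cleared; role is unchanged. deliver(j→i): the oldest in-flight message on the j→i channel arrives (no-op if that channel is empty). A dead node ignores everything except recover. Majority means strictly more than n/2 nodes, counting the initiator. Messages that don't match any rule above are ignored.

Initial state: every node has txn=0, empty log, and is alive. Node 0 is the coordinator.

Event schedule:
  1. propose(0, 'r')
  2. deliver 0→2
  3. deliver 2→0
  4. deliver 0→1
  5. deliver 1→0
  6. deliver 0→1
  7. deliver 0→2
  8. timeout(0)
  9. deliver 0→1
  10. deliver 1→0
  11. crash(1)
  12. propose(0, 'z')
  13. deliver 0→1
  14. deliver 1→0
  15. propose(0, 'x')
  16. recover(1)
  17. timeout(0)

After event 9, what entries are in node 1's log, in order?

r

e1 propose(0,'r'): 0[coor,t=1,-]
e2 deliver 0→2: 2[part,t=1,-]
e3 deliver 2→0: ·
e4 deliver 0→1: 1[part,t=1,-]
e5 deliver 1→0: 0[coor,t=1,r]
e6 deliver 0→1: 1[part,t=1,r]
e7 deliver 0→2: 2[part,t=1,r]
e8 timeout(0): 0[coor,t=2,r]
e9 deliver 0→1: 1[part,t=2,r]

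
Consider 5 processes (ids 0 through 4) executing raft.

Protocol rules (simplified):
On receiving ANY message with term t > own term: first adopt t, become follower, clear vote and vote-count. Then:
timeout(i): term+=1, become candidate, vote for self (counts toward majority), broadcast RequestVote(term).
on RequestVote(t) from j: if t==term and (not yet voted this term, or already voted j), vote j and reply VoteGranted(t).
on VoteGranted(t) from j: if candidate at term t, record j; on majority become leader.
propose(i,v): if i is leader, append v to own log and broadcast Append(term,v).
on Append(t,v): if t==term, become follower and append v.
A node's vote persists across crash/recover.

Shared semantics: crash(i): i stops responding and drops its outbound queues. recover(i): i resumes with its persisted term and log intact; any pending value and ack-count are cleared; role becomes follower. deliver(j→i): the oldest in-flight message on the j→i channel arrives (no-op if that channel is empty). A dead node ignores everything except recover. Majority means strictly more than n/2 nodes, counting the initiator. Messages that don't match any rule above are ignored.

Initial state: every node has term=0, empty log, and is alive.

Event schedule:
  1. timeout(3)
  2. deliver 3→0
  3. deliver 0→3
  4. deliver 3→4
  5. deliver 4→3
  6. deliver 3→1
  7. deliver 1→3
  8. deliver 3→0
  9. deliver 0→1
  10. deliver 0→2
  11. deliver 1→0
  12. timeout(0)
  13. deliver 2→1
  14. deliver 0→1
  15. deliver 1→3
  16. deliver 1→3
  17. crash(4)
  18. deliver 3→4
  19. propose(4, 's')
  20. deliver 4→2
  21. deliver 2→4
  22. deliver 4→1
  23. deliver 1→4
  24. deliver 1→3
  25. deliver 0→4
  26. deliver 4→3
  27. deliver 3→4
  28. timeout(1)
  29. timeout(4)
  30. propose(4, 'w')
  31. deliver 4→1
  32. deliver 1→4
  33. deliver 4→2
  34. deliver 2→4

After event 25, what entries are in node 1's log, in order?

e1 timeout(3): 3[cand,t=1,-]
e2 deliver 3→0: 0[foll,t=1,-]
e3 deliver 0→3: ·
e4 deliver 3→4: 4[foll,t=1,-]
e5 deliver 4→3: 3[lead,t=1,-]
e6 deliver 3→1: 1[foll,t=1,-]
e7 deliver 1→3: ·
e8 deliver 3→0: ·
e9 deliver 0→1: ·
e10 deliver 0→2: ·
e11 deliver 1→0: ·
e12 timeout(0): 0[cand,t=2,-]
e13 deliver 2→1: ·
e14 deliver 0→1: 1[foll,t=2,-]
e15 deliver 1→3: ·
e16 deliver 1→3: ·
e17 crash(4): 4[✗foll,t=1,-]
e18 deliver 3→4: ·
e19 propose(4,'s'): ·
e20 deliver 4→2: ·
e21 deliver 2→4: ·
e22 deliver 4→1: ·
e23 deliver 1→4: ·
e24 deliver 1→3: ·
e25 deliver 0→4: ·

empty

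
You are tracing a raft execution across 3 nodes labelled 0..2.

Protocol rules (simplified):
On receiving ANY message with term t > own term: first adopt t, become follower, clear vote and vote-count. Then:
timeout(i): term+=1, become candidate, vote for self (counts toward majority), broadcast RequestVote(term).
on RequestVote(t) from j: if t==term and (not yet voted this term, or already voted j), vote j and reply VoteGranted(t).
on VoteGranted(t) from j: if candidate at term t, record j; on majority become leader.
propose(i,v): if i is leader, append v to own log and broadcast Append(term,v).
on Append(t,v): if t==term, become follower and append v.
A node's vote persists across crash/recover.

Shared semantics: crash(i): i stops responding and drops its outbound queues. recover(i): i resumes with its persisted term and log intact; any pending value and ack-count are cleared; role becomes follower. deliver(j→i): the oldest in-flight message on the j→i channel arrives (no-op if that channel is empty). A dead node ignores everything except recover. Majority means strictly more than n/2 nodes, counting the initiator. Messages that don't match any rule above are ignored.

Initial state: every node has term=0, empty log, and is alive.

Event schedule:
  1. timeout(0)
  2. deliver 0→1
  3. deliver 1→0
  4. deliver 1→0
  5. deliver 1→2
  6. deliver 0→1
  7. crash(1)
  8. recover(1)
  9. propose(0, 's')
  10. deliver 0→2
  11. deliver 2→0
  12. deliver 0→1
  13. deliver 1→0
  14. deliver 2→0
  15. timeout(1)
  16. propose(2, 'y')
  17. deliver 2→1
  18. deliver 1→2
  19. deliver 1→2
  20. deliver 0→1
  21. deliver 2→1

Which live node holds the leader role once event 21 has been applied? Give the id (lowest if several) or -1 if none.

[1] timeout(0) → N0(cand t1 [-])
[2] deliver 0→1 → N1(foll t1 [-])
[3] deliver 1→0 → N0(lead t1 [-])
[4] deliver 1→0 → ∅
[5] deliver 1→2 → ∅
[6] deliver 0→1 → ∅
[7] crash(1) → N1(✗foll t1 [-])
[8] recover(1) → N1(foll t1 [-])
[9] propose(0,'s') → N0(lead t1 [s])
[10] deliver 0→2 → N2(foll t1 [-])
[11] deliver 2→0 → ∅
[12] deliver 0→1 → N1(foll t1 [s])
[13] deliver 1→0 → ∅
[14] deliver 2→0 → ∅
[15] timeout(1) → N1(cand t2 [s])
[16] propose(2,'y') → ∅
[17] deliver 2→1 → ∅
[18] deliver 1→2 → N2(foll t2 [-])
[19] deliver 1→2 → ∅
[20] deliver 0→1 → ∅
[21] deliver 2→1 → N1(lead t2 [s])

0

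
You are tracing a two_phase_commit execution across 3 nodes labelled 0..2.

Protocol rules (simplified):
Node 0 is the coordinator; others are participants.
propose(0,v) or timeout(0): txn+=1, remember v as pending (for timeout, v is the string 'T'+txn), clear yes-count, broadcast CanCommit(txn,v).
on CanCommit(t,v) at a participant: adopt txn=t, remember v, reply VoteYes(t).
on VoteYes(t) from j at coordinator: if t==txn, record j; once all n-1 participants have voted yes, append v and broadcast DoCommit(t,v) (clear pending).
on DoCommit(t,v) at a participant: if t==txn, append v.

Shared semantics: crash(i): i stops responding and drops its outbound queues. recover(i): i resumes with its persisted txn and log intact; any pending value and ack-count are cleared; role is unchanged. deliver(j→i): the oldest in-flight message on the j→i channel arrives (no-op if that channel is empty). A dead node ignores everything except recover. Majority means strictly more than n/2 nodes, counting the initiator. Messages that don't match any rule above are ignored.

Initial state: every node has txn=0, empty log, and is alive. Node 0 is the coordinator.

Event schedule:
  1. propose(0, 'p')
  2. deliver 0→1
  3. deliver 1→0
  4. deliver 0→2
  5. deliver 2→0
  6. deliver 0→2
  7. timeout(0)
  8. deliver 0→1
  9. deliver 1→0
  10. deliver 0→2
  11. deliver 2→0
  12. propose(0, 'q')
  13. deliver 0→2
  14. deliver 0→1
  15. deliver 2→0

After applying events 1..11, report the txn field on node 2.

e1 propose(0,'p'): 0[coor,t=1,-]
e2 deliver 0→1: 1[part,t=1,-]
e3 deliver 1→0: ·
e4 deliver 0→2: 2[part,t=1,-]
e5 deliver 2→0: 0[coor,t=1,p]
e6 deliver 0→2: 2[part,t=1,p]
e7 timeout(0): 0[coor,t=2,p]
e8 deliver 0→1: 1[part,t=1,p]
e9 deliver 1→0: ·
e10 deliver 0→2: 2[part,t=2,p]
e11 deliver 2→0: ·

2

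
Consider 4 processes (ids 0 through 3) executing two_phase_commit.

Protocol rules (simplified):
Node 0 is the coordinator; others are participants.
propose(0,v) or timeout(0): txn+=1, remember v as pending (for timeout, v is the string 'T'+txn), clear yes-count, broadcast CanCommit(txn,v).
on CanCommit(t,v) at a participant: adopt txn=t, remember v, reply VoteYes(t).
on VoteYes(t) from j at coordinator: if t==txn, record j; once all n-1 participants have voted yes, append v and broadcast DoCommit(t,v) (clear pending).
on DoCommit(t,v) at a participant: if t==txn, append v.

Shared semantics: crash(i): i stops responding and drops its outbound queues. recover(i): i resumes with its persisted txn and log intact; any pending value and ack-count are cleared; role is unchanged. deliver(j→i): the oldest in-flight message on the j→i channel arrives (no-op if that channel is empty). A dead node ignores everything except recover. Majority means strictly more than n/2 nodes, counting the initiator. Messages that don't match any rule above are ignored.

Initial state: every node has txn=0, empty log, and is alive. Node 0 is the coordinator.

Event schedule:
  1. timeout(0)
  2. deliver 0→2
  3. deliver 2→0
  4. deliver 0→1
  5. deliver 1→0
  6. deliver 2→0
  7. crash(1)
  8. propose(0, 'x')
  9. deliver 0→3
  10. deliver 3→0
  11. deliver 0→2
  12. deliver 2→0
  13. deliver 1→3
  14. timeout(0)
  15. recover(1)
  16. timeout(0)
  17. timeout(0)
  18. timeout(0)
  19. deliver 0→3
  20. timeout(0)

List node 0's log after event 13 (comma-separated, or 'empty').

empty

e1 timeout(0): 0[coor,t=1,-]
e2 deliver 0→2: 2[part,t=1,-]
e3 deliver 2→0: ·
e4 deliver 0→1: 1[part,t=1,-]
e5 deliver 1→0: ·
e6 deliver 2→0: ·
e7 crash(1): 1[✗part,t=1,-]
e8 propose(0,'x'): 0[coor,t=2,-]
e9 deliver 0→3: 3[part,t=1,-]
e10 deliver 3→0: ·
e11 deliver 0→2: 2[part,t=2,-]
e12 deliver 2→0: ·
e13 deliver 1→3: ·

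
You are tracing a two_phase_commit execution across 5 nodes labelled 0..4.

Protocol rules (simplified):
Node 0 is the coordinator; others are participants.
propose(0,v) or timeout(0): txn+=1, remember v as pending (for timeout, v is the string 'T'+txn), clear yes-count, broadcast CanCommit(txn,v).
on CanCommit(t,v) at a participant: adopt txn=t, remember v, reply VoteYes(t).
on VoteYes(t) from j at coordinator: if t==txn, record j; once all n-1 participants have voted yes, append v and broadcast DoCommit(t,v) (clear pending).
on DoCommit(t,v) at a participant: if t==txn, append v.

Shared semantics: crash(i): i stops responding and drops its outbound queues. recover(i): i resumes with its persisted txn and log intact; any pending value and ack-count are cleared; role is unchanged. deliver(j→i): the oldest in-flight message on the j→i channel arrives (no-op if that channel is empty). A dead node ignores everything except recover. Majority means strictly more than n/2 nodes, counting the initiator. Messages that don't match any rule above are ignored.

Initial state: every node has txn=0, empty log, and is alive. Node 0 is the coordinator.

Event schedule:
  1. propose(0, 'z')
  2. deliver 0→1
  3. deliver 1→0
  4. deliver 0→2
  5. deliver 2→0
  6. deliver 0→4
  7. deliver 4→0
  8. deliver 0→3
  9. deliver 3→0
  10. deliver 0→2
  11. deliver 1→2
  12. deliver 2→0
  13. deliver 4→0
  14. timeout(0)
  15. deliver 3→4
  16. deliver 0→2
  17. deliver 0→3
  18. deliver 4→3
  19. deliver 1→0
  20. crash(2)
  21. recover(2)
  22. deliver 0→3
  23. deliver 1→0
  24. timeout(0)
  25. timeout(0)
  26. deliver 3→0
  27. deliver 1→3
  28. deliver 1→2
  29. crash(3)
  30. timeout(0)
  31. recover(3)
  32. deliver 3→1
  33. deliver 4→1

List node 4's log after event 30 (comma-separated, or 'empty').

empty

1. propose(0,'z'):  <0:coor t1 ->
2. deliver 0→1:  <1:part t1 ->
3. deliver 1→0:  nop
4. deliver 0→2:  <2:part t1 ->
5. deliver 2→0:  nop
6. deliver 0→4:  <4:part t1 ->
7. deliver 4→0:  nop
8. deliver 0→3:  <3:part t1 ->
9. deliver 3→0:  <0:coor t1 z>
10. deliver 0→2:  <2:part t1 z>
11. deliver 1→2:  nop
12. deliver 2→0:  nop
13. deliver 4→0:  nop
14. timeout(0):  <0:coor t2 z>
15. deliver 3→4:  nop
16. deliver 0→2:  <2:part t2 z>
17. deliver 0→3:  <3:part t1 z>
18. deliver 4→3:  nop
19. deliver 1→0:  nop
20. crash(2):  <2:✗part t2 z>
21. recover(2):  <2:part t2 z>
22. deliver 0→3:  <3:part t2 z>
23. deliver 1→0:  nop
24. timeout(0):  <0:coor t3 z>
25. timeout(0):  <0:coor t4 z>
26. deliver 3→0:  nop
27. deliver 1→3:  nop
28. deliver 1→2:  nop
29. crash(3):  <3:✗part t2 z>
30. timeout(0):  <0:coor t5 z>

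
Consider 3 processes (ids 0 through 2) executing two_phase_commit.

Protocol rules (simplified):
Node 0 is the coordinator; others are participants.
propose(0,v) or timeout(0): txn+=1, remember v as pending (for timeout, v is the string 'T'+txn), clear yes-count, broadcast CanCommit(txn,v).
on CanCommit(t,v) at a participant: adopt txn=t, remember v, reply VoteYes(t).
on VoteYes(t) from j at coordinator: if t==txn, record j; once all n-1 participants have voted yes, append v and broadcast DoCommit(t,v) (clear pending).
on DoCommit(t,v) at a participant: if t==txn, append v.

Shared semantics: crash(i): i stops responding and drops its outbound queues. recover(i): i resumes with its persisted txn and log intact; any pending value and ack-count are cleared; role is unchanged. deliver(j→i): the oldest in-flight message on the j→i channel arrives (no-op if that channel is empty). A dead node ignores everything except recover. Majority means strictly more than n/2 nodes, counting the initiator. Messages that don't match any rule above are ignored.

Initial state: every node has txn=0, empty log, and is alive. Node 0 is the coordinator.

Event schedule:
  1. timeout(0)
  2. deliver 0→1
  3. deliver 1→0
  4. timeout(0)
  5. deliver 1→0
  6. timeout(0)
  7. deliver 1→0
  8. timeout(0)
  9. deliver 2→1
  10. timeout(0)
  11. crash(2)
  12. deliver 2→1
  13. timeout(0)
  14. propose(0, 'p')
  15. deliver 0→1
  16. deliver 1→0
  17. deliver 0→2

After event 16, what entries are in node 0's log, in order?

empty

1. timeout(0):  <0:coor t1 ->
2. deliver 0→1:  <1:part t1 ->
3. deliver 1→0:  nop
4. timeout(0):  <0:coor t2 ->
5. deliver 1→0:  nop
6. timeout(0):  <0:coor t3 ->
7. deliver 1→0:  nop
8. timeout(0):  <0:coor t4 ->
9. deliver 2→1:  nop
10. timeout(0):  <0:coor t5 ->
11. crash(2):  <2:✗part t0 ->
12. deliver 2→1:  nop
13. timeout(0):  <0:coor t6 ->
14. propose(0,'p'):  <0:coor t7 ->
15. deliver 0→1:  <1:part t2 ->
16. deliver 1→0:  nop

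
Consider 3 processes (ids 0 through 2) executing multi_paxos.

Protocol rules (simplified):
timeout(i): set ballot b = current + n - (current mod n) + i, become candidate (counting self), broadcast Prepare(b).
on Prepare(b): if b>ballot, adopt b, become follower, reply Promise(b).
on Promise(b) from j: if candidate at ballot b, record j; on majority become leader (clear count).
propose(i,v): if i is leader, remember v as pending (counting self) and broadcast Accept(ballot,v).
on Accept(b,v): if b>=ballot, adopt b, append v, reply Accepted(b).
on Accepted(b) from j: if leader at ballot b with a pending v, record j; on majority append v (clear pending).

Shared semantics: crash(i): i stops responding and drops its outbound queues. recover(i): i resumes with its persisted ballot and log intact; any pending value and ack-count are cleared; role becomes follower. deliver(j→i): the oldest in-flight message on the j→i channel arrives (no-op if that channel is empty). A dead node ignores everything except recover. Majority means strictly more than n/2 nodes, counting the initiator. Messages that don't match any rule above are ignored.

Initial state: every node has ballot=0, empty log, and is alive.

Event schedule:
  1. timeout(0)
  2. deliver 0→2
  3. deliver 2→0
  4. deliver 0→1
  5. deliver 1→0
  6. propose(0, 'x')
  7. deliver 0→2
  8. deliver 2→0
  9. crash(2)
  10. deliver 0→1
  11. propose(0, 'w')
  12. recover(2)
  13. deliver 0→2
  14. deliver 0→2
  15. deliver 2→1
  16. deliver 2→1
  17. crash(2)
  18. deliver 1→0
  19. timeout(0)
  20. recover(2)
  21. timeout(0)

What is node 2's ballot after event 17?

[1] timeout(0) → N0(cand b3 [-])
[2] deliver 0→2 → N2(foll b3 [-])
[3] deliver 2→0 → N0(lead b3 [-])
[4] deliver 0→1 → N1(foll b3 [-])
[5] deliver 1→0 → ∅
[6] propose(0,'x') → ∅
[7] deliver 0→2 → N2(foll b3 [x])
[8] deliver 2→0 → N0(lead b3 [x])
[9] crash(2) → N2(✗foll b3 [x])
[10] deliver 0→1 → N1(foll b3 [x])
[11] propose(0,'w') → ∅
[12] recover(2) → N2(foll b3 [x])
[13] deliver 0→2 → N2(foll b3 [x,w])
[14] deliver 0→2 → ∅
[15] deliver 2→1 → ∅
[16] deliver 2→1 → ∅
[17] crash(2) → N2(✗foll b3 [x,w])

3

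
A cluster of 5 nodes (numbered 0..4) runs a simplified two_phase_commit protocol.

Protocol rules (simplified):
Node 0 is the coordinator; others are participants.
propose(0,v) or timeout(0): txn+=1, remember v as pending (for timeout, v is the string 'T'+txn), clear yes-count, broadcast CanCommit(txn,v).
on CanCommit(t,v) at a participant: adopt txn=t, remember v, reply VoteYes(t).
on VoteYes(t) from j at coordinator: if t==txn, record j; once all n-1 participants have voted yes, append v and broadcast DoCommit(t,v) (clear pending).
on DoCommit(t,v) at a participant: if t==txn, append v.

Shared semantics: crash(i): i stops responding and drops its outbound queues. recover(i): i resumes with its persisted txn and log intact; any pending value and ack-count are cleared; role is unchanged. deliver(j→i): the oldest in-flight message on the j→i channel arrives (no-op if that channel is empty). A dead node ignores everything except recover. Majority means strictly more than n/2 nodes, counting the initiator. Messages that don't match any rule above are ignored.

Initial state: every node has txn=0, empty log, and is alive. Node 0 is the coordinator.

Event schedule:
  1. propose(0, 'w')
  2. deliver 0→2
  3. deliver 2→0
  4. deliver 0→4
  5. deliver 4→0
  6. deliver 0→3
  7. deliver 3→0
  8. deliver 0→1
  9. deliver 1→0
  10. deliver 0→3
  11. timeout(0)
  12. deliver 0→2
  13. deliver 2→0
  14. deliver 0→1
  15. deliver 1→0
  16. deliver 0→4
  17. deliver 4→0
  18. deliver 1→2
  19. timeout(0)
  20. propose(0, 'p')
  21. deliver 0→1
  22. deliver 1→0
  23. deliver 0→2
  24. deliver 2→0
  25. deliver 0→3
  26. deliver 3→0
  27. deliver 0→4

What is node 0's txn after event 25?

after 1 — propose(0,'w'): n0:coor/t1/[-]
after 2 — deliver 0→2: n2:part/t1/[-]
after 3 — deliver 2→0: ·
after 4 — deliver 0→4: n4:part/t1/[-]
after 5 — deliver 4→0: ·
after 6 — deliver 0→3: n3:part/t1/[-]
after 7 — deliver 3→0: ·
after 8 — deliver 0→1: n1:part/t1/[-]
after 9 — deliver 1→0: n0:coor/t1/[w]
after 10 — deliver 0→3: n3:part/t1/[w]
after 11 — timeout(0): n0:coor/t2/[w]
after 12 — deliver 0→2: n2:part/t1/[w]
after 13 — deliver 2→0: ·
after 14 — deliver 0→1: n1:part/t1/[w]
after 15 — deliver 1→0: ·
after 16 — deliver 0→4: n4:part/t1/[w]
after 17 — deliver 4→0: ·
after 18 — deliver 1→2: ·
after 19 — timeout(0): n0:coor/t3/[w]
after 20 — propose(0,'p'): n0:coor/t4/[w]
after 21 — deliver 0→1: n1:part/t2/[w]
after 22 — deliver 1→0: ·
after 23 — deliver 0→2: n2:part/t2/[w]
after 24 — deliver 2→0: ·
after 25 — deliver 0→3: n3:part/t2/[w]

4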